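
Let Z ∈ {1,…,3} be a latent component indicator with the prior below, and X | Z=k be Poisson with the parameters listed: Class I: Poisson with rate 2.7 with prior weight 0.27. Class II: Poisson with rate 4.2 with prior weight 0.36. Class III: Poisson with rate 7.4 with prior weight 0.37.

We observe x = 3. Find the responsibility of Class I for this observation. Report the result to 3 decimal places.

The responsibility of component k is w_k f_k(x) divided by Σ_j w_j f_j(x).
Component likelihoods at x = 3:
  p_I = 0.220468
  p_II = 0.185165
  p_III = 0.0412824
Multiply by the mixture weights:
  w_I·p_I = 0.27 × 0.220468 = 0.0595263
  w_II·p_II = 0.36 × 0.185165 = 0.0666595
  w_III·p_III = 0.37 × 0.0412824 = 0.0152745
Sum: 0.0595263 + 0.0666595 + 0.0152745 = 0.14146
P(Class I | the observation) ≈ 0.421

0.421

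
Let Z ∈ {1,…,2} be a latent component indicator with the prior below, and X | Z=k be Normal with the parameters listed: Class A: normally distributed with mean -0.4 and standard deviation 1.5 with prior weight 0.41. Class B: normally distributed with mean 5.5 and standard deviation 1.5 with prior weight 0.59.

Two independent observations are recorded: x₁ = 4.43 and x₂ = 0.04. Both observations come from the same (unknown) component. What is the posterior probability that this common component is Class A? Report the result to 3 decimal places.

By Bayes' theorem, P(k | x) = π_k f_k(x) / Σ_j π_j f_j(x).
Since both observations come from the same component, the likelihood for component k is f_k(x₁)·f_k(x₂).
  f_A = [(1/(1.5·√(2π)))·exp(−(4.43−-0.4)²/(2·1.5²)) = 0.265962·exp(-5.18420) = 0.00149056] × [0.254762] = 0.000379738
  f_B = [(1/(1.5·√(2π)))·exp(−(4.43−5.5)²/(2·1.5²)) = 0.265962·exp(-0.25442) = 0.206217] × [0.000352943] = 7.27829e-05
Unnormalised posteriors:
  π_A·f_A = 0.41 × 0.000379738 = 0.000155693
  π_B·f_B = 0.59 × 7.27829e-05 = 4.29419e-05
Normaliser: 0.000155693 + 4.29419e-05 = 0.000198634
So the posterior for Class A is 0.000155693 / 0.000198634 ≈ 0.784.

0.784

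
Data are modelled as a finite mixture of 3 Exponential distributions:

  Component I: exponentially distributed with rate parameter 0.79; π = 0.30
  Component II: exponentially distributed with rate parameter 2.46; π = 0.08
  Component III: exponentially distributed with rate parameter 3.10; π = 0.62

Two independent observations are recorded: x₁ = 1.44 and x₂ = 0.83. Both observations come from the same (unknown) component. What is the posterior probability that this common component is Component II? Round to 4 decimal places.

Posterior ∝ prior × likelihood, so P(k | x) ∝ w_k f_k(x); normalise over all components.
Since both observations come from the same component, the likelihood for component k is f_k(x₁)·f_k(x₂).
  p_I = [0.253264] × [0.410072] = 0.103857
  p_II = [0.0712017] × [0.319295] = 0.0227344
  p_III = [0.0357002] × [0.236549] = 0.00844487
Prior × likelihood for each component:
  w_I·p_I = 0.30 × 0.103857 = 0.031157
  w_II·p_II = 0.08 × 0.0227344 = 0.00181875
  w_III·p_III = 0.62 × 0.00844487 = 0.00523582
Evidence: 0.031157 + 0.00181875 + 0.00523582 = 0.0382115
Responsibility of Component II: 0.00181875 / 0.0382115 ≈ 0.0476

0.0476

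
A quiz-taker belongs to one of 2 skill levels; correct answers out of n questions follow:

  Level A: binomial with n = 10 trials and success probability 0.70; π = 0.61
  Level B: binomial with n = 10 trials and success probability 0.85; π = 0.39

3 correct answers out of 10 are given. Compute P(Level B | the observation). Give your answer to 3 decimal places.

0.009

Apply Bayes' rule: the posterior for each component is proportional to its prior times its likelihood at x.
Component likelihoods at x = 3 correct answers out of 10:
  p_A = 0.00900169
  p_B = 0.000125915
Multiply by the mixture weights:
  P(Z=A)·p_A = 0.61 × 0.00900169 = 0.00549103
  P(Z=B)·p_B = 0.39 × 0.000125915 = 4.91068e-05
Sum: 0.00549103 + 4.91068e-05 = 0.00554014
P(Level B | data) = 4.91068e-05 / 0.00554014 ≈ 0.009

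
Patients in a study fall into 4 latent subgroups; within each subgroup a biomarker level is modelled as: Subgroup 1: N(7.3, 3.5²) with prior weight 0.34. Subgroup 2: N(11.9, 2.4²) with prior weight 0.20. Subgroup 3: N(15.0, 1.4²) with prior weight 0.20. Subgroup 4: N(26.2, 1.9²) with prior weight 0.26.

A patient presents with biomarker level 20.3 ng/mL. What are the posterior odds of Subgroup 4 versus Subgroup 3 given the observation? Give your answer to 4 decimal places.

Posterior odds = (π_i f_i(x)) / (π_j f_j(x)); the normalising sum cancels.
Evaluate each component's likelihood at the observed value:
  p_1 = 0.000115106
  p_2 = 0.000363618
  p_3 = 0.000220144
  p_4 = 0.00169153
Odds = (0.26/0.20) × (0.00169153/0.000220144) = 1.3 × 7.68373 ≈ 9.9888

9.9888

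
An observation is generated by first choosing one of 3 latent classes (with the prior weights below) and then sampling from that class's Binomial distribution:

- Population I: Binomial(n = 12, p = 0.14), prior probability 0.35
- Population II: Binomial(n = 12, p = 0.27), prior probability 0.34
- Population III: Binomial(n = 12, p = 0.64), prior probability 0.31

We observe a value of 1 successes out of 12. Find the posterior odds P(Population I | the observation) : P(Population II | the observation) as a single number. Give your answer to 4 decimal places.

The posterior odds equal the prior odds times the likelihood ratio: (P(Z=i)/P(Z=j))·(f_i(x)/f_j(x)).
Evaluate each component's likelihood at the observed value:
  p_I = C(12,1)·0.14^1·0.86^11 = 12·0.14·0.190319 = 0.319737
  p_II = C(12,1)·0.27^1·0.73^11 = 12·0.27·0.0313727 = 0.101647
  p_III = C(12,1)·0.64^1·0.36^11 = 12·0.64·1.31622e-05 = 0.000101085
Odds = (0.35/0.34) × (0.319737/0.101647) = 1.02941 × 3.14554 ≈ 3.2381

3.2381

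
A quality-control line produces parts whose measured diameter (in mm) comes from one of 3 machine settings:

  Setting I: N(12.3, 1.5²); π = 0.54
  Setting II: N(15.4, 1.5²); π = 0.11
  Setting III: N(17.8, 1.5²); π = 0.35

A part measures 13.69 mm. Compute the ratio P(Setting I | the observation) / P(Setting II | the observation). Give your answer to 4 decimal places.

6.1198

Posterior odds = (π_i f_i(x)) / (π_j f_j(x)); the normalising sum cancels.
Normal densities:
  f_I = 0.173122
  f_II = 0.138872
  f_III = 0.00623109
Posterior odds = (π_I·f_I) / (π_II·f_II) = (0.54·0.173122) / (0.11·0.138872) = 0.0934858 / 0.0152759 ≈ 6.1198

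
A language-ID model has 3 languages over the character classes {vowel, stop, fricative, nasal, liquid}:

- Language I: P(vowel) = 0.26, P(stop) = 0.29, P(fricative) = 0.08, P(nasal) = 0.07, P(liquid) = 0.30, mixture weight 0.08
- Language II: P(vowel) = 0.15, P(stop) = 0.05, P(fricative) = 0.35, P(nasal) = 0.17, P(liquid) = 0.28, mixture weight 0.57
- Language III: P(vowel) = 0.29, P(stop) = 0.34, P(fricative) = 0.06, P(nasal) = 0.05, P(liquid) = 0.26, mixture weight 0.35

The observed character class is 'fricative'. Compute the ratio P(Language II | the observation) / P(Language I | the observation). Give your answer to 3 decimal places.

31.172

Since P(k|x) ∝ π_k f_k(x), the posterior odds are π_i f_i(x) / (π_j f_j(x)).
Component likelihoods at x = 'fricative':
  p_I = 0.08
  p_II = 0.35
  p_III = 0.06
Posterior odds = (π_II·p_II) / (π_I·p_I) = (0.57·0.35) / (0.08·0.08) = 0.1995 / 0.0064 ≈ 31.172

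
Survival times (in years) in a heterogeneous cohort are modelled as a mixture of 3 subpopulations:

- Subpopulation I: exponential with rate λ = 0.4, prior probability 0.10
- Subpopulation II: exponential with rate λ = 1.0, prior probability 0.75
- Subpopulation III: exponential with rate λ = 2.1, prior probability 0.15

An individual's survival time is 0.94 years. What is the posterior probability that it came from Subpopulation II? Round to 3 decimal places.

By Bayes' theorem, P(k | x) = π_k f_k(x) / Σ_j π_j f_j(x).
Evaluate each component's likelihood at the observed value:
  p_I = 0.274641
  p_II = 0.390628
  p_III = 0.29169
Multiply by the mixture weights:
  π_I·p_I = 0.10 × 0.274641 = 0.0274641
  π_II·p_II = 0.75 × 0.390628 = 0.292971
  π_III·p_III = 0.15 × 0.29169 = 0.0437535
Evidence: 0.0274641 + 0.292971 + 0.0437535 = 0.364189
P(Subpopulation II | data) = 0.292971 / 0.364189 ≈ 0.804

0.804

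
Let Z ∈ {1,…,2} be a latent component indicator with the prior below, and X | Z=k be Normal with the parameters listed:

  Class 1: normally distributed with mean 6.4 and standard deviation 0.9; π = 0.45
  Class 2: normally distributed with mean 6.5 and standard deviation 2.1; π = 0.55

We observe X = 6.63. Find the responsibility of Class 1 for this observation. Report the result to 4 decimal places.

By Bayes' theorem, P(k | x) = w_k f_k(x) / Σ_j w_j f_j(x).
Normal densities:
  L_1 = 0.429028
  L_2 = 0.189609
Unnormalised posteriors:
  w_1·L_1 = 0.45 × 0.429028 = 0.193063
  w_2·L_2 = 0.55 × 0.189609 = 0.104285
Evidence: 0.193063 + 0.104285 = 0.297348
Responsibility of Class 1: 0.193063 / 0.297348 ≈ 0.6493

0.6493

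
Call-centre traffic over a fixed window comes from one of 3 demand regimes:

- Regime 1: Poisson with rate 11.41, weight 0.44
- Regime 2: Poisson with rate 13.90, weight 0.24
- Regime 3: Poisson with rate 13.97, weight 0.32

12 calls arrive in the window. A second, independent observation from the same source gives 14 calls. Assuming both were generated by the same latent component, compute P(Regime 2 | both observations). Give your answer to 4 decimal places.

Apply Bayes' rule: the posterior for each component is proportional to its prior times its likelihood at x.
Since both observations come from the same component, the likelihood for component k is f_k(x₁)·f_k(x₂).
  L_1 = [0.112665] × [0.0805918] = 0.00907991
  L_2 = [0.0998039] × [0.105951] = 0.0105743
  L_3 = [0.0988385] × [0.105986] = 0.0104755
Weight by the priors:
  π_1·L_1 = 0.44 × 0.00907991 = 0.00399516
  π_2·L_2 = 0.24 × 0.0105743 = 0.00253784
  π_3·L_3 = 0.32 × 0.0104755 = 0.00335215
Marginal: 0.00399516 + 0.00253784 + 0.00335215 = 0.00988515
Responsibility of Regime 2: 0.00253784 / 0.00988515 ≈ 0.2567

0.2567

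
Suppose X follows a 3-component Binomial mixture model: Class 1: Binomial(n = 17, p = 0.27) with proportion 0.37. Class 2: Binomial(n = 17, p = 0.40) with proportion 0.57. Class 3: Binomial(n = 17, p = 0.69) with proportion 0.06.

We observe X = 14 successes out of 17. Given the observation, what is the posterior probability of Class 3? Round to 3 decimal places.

By Bayes' theorem, P(k | x) = w_k f_k(x) / Σ_j w_j f_j(x).
Evaluate each component's likelihood at the observed value:
  p_1 = C(17,14)·0.27^14·0.73^3 = 680·1.09419e-08·0.389017 = 2.89448e-06
  p_2 = C(17,14)·0.40^14·0.60^3 = 680·2.68435e-06·0.216 = 0.000394278
  p_3 = C(17,14)·0.69^14·0.31^3 = 680·0.00554482·0.029791 = 0.112326
Multiply by the mixture weights:
  w_1·p_1 = 0.37 × 2.89448e-06 = 1.07096e-06
  w_2·p_2 = 0.57 × 0.000394278 = 0.000224738
  w_3·p_3 = 0.06 × 0.112326 = 0.00673958
Evidence: 1.07096e-06 + 0.000224738 + 0.00673958 = 0.00696538
Responsibility of Class 3: 0.00673958 / 0.00696538 ≈ 0.968

0.968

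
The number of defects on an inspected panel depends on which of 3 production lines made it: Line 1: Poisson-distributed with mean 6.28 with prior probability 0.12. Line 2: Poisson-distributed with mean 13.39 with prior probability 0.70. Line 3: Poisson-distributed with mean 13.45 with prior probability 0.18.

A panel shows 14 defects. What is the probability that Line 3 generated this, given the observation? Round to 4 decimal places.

The responsibility of component k is w_k f_k(x) divided by Σ_j w_j f_j(x).
Poisson probabilities:
  f_1 = 0.00318902
  f_2 = 0.104548
  f_3 = 0.10482
Multiply by the mixture weights:
  w_1·f_1 = 0.12 × 0.00318902 = 0.000382682
  w_2·f_2 = 0.70 × 0.104548 = 0.0731837
  w_3·f_3 = 0.18 × 0.10482 = 0.0188675
Evidence: 0.000382682 + 0.0731837 + 0.0188675 = 0.092434
Responsibility of Line 3: 0.0188675 / 0.092434 ≈ 0.2041

0.2041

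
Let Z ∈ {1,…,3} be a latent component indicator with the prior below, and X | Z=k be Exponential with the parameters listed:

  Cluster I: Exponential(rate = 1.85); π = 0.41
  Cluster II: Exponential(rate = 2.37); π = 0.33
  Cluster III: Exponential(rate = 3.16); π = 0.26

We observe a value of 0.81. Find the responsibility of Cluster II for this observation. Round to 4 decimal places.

P(component k | x) = P(Z=k)·f_k(x) / marginal(x), where marginal(x) = Σ_j P(Z=j)·f_j(x).
Component likelihoods at x = 0.81:
  p_I = 0.41341
  p_II = 0.347563
  p_III = 0.244381
Weight by the priors:
  P(Z=I)·p_I = 0.41 × 0.41341 = 0.169498
  P(Z=II)·p_II = 0.33 × 0.347563 = 0.114696
  P(Z=III)·p_III = 0.26 × 0.244381 = 0.063539
Marginal: 0.169498 + 0.114696 + 0.063539 = 0.347733
So the posterior for Cluster II is 0.114696 / 0.347733 ≈ 0.3298.

0.3298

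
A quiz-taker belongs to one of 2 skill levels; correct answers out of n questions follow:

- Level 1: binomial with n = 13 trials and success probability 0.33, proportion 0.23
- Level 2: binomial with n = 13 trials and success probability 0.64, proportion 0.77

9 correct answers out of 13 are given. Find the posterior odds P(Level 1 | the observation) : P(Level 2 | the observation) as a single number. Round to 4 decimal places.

0.0092

Only the two components matter; the odds are (π_i f_i(x)) / (π_j f_j(x)).
Evaluate each component's likelihood at the observed value:
  L_1 = C(13,9)·0.33^9·0.67^4 = 715·4.64115e-05·0.201511 = 0.00668699
  L_2 = C(13,9)·0.64^9·0.36^4 = 715·0.0180144·0.0167962 = 0.216339
0.00153801 / 0.166581 ≈ 0.0092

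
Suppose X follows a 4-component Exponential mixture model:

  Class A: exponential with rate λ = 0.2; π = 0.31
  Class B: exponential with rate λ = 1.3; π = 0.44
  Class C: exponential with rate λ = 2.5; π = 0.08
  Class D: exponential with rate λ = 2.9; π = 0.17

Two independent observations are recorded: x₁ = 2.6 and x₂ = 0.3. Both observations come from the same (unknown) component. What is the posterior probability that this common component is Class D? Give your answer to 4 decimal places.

0.0129

The responsibility of component k is π_k f_k(x) divided by Σ_j π_j f_j(x).
Since both observations come from the same component, the likelihood for component k is f_k(x₁)·f_k(x₂).
  L_A = [0.2·e^(−0.2·2.6) = 0.2·e^(−0.5200) = 0.118904] × [0.188353] = 0.0223959
  L_B = [1.3·e^(−1.3·2.6) = 1.3·e^(−3.3800) = 0.0442617] × [0.880174] = 0.038958
  L_C = [2.5·e^(−2.5·2.6) = 2.5·e^(−6.5000) = 0.0037586] × [1.18092] = 0.00443859
  L_D = [2.9·e^(−2.9·2.6) = 2.9·e^(−7.5400) = 0.00154105] × [1.21496] = 0.00187232
Multiply by the mixture weights:
  π_A·L_A = 0.31 × 0.0223959 = 0.00694274
  π_B·L_B = 0.44 × 0.038958 = 0.0171415
  π_C·L_C = 0.08 × 0.00443859 = 0.000355087
  π_D·L_D = 0.17 × 0.00187232 = 0.000318294
Denominator: 0.00694274 + 0.0171415 + 0.000355087 + 0.000318294 = 0.0247576
Responsibility of Class D: 0.000318294 / 0.0247576 ≈ 0.0129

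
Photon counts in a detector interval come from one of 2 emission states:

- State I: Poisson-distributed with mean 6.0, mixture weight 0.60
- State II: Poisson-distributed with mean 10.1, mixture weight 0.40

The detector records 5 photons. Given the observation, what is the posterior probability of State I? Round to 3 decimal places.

The responsibility of component k is P(Z=k) f_k(x) divided by Σ_j P(Z=j) f_j(x).
Poisson probabilities:
  f_I = e^(−6.0)·6.0^5/5! = 0.160623
  f_II = e^(−10.1)·10.1^5/5! = 0.0359792
Unnormalised posteriors:
  P(Z=I)·f_I = 0.60 × 0.160623 = 0.0963739
  P(Z=II)·f_II = 0.40 × 0.0359792 = 0.0143917
Evidence: 0.0963739 + 0.0143917 = 0.110766
Responsibility of State I: 0.0963739 / 0.110766 ≈ 0.870

0.870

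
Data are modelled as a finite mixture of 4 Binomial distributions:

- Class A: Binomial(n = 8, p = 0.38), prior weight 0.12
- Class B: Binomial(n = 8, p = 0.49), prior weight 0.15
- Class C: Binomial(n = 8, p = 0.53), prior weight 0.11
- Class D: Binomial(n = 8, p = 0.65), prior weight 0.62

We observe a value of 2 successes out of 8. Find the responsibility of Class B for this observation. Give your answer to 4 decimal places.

Posterior ∝ prior × likelihood, so P(k | x) ∝ π_k f_k(x); normalise over all components.
Evaluate each component's likelihood at the observed value:
  L_A = 0.229655
  L_B = 0.118296
  L_C = 0.0847807
  L_D = 0.0217467
Multiply by the mixture weights:
  π_A·L_A = 0.12 × 0.229655 = 0.0275586
  π_B·L_B = 0.15 × 0.118296 = 0.0177444
  π_C·L_C = 0.11 × 0.0847807 = 0.00932588
  π_D·L_D = 0.62 × 0.0217467 = 0.0134829
Evidence: 0.0275586 + 0.0177444 + 0.00932588 + 0.0134829 = 0.0681118
Responsibility of Class B: 0.0177444 / 0.0681118 ≈ 0.2605

0.2605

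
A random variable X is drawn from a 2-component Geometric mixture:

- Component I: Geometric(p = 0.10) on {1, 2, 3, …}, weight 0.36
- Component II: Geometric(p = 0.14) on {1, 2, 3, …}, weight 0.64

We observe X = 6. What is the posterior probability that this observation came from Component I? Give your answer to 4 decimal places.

0.3353

Apply Bayes' rule: the posterior for each component is proportional to its prior times its likelihood at x.
Evaluate each component's likelihood at the observed value:
  p_I = 0.059049
  p_II = 0.0658598
Weight by the priors:
  π_I·p_I = 0.36 × 0.059049 = 0.0212576
  π_II·p_II = 0.64 × 0.0658598 = 0.0421503
Marginal: 0.0212576 + 0.0421503 = 0.0634079
So the posterior for Component I is 0.0212576 / 0.0634079 ≈ 0.3353.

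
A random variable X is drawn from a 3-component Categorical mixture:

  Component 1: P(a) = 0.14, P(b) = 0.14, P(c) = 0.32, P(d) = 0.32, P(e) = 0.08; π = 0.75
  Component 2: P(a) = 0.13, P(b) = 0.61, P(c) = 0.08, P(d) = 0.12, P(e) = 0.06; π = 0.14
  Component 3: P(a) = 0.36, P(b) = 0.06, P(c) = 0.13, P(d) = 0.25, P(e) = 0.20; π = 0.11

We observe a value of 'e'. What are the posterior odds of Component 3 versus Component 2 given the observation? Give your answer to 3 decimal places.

Only the two components matter; the odds are (P(Z=i) f_i(x)) / (P(Z=j) f_j(x)).
Component likelihoods at x = 'e':
  f_1 = P(e | comp) = 0.08
  f_2 = P(e | comp) = 0.06
  f_3 = P(e | comp) = 0.20
Odds = (0.11/0.14) × (0.2/0.06) = 0.785714 × 3.33333 ≈ 2.619

2.619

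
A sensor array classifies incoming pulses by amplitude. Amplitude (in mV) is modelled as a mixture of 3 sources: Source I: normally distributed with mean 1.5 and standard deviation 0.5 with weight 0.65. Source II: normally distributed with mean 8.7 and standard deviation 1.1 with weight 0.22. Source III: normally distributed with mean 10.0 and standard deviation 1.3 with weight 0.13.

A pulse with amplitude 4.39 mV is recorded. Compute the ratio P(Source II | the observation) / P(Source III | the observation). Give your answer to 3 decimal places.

Posterior odds = (π_i f_i(x)) / (π_j f_j(x)); the normalising sum cancels.
Component likelihoods at x = 4.39 mV:
  p_I = 4.44016e-08
  p_II = 0.000168206
  p_III = 2.77417e-05
Odds = (0.22/0.13) × (0.000168206/2.77417e-05) = 1.69231 × 6.06329 ≈ 10.261

10.261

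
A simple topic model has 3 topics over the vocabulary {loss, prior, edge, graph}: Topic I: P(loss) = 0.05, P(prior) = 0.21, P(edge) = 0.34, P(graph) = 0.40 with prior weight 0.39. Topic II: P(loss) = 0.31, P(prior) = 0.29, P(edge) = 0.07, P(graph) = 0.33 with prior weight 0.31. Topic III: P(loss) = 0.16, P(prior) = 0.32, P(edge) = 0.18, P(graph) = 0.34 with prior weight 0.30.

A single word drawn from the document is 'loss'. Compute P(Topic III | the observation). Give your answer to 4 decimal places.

0.2934

Posterior ∝ prior × likelihood, so P(k | x) ∝ π_k f_k(x); normalise over all components.
Categorical probabilities:
  f_I = P(loss | comp) = 0.05
  f_II = P(loss | comp) = 0.31
  f_III = P(loss | comp) = 0.16
Weight by the priors:
  π_I·f_I = 0.39 × 0.05 = 0.0195
  π_II·f_II = 0.31 × 0.31 = 0.0961
  π_III·f_III = 0.30 × 0.16 = 0.048
Marginal: 0.0195 + 0.0961 + 0.048 = 0.1636
P(Topic III | the observation) ≈ 0.2934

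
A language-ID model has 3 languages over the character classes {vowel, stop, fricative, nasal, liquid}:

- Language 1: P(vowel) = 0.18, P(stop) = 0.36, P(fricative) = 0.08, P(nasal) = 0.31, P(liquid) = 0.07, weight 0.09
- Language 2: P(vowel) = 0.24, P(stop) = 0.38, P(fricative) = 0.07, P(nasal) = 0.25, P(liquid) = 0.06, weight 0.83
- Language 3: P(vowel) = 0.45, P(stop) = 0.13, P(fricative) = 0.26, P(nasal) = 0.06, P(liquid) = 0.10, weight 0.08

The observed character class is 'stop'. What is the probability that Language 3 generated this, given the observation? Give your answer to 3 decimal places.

Apply Bayes' rule: the posterior for each component is proportional to its prior times its likelihood at x.
Component likelihoods at x = 'stop':
  p_1 = P(stop | comp) = 0.36
  p_2 = P(stop | comp) = 0.38
  p_3 = P(stop | comp) = 0.13
Weight by the priors:
  P(Z=1)·p_1 = 0.09 × 0.36 = 0.0324
  P(Z=2)·p_2 = 0.83 × 0.38 = 0.3154
  P(Z=3)·p_3 = 0.08 × 0.13 = 0.0104
Evidence: 0.0324 + 0.3154 + 0.0104 = 0.3582
P(Language 3 | x) ≈ 0.029

0.029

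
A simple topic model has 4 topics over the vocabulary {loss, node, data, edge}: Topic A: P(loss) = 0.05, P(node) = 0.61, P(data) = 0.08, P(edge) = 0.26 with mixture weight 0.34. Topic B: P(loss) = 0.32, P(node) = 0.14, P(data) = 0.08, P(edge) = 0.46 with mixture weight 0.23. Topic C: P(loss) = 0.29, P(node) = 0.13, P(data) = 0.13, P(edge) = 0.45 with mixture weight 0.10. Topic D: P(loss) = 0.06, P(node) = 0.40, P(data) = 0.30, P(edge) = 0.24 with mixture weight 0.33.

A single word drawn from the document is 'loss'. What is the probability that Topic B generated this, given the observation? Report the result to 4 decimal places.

Posterior ∝ prior × likelihood, so P(k | x) ∝ π_k f_k(x); normalise over all components.
Evaluate each component's likelihood at the observed value:
  f_A = P(loss | comp) = 0.05
  f_B = P(loss | comp) = 0.32
  f_C = P(loss | comp) = 0.29
  f_D = P(loss | comp) = 0.06
Prior × likelihood for each component:
  π_A·f_A = 0.34 × 0.05 = 0.017
  π_B·f_B = 0.23 × 0.32 = 0.0736
  π_C·f_C = 0.10 × 0.29 = 0.029
  π_D·f_D = 0.33 × 0.06 = 0.0198
Evidence: 0.017 + 0.0736 + 0.029 + 0.0198 = 0.1394
P(Topic B | the observation) ≈ 0.5280

0.5280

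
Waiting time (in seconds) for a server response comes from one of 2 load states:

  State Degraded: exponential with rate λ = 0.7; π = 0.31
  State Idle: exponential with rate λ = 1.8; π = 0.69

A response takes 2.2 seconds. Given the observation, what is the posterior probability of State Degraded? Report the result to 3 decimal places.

0.663

By Bayes' theorem, P(k | x) = π_k f_k(x) / Σ_j π_j f_j(x).
Exponential densities:
  p_Degraded = 0.150067
  p_Idle = 0.0343136
Unnormalised posteriors:
  π_Degraded·p_Degraded = 0.31 × 0.150067 = 0.0465207
  π_Idle·p_Idle = 0.69 × 0.0343136 = 0.0236764
Denominator: 0.0465207 + 0.0236764 = 0.0701971
P(State Degraded | data) ≈ 0.663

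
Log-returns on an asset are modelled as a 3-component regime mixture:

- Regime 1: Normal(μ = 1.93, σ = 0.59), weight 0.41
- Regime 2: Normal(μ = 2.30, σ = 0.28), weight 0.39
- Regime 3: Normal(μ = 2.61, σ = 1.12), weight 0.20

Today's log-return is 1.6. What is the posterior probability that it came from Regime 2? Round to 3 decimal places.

Posterior ∝ prior × likelihood, so P(k | x) ∝ π_k f_k(x); normalise over all components.
Evaluate each component's likelihood at the observed value:
  p_1 = (1/(0.59·√(2π)))·exp(−(1.6−1.93)²/(2·0.59²)) = 0.676173·exp(-0.15642) = 0.578263
  p_2 = (1/(0.28·√(2π)))·exp(−(1.6−2.30)²/(2·0.28²)) = 1.424794·exp(-3.12500) = 0.0626011
  p_3 = (1/(1.12·√(2π)))·exp(−(1.6−2.61)²/(2·1.12²)) = 0.356198·exp(-0.40661) = 0.237194
Multiply by the mixture weights:
  π_1·p_1 = 0.41 × 0.578263 = 0.237088
  π_2·p_2 = 0.39 × 0.0626011 = 0.0244144
  π_3·p_3 = 0.20 × 0.237194 = 0.0474388
Denominator: 0.237088 + 0.0244144 + 0.0474388 = 0.308941
So the posterior for Regime 2 is 0.0244144 / 0.308941 ≈ 0.079.

0.079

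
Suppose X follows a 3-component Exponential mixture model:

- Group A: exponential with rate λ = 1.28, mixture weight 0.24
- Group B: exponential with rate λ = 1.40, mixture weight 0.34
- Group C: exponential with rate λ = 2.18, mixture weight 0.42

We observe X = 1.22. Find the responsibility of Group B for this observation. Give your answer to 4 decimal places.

0.4016

By Bayes' theorem, P(k | x) = P(Z=k) f_k(x) / Σ_j P(Z=j) f_j(x).
Evaluate each component's likelihood at the observed value:
  p_A = 1.28·e^(−1.28·1.22) = 1.28·e^(−1.5616) = 0.268544
  p_B = 1.40·e^(−1.40·1.22) = 1.40·e^(−1.7080) = 0.253719
  p_C = 2.18·e^(−2.18·1.22) = 2.18·e^(−2.6596) = 0.152548
Weight by the priors:
  P(Z=A)·p_A = 0.24 × 0.268544 = 0.0644506
  P(Z=B)·p_B = 0.34 × 0.253719 = 0.0862645
  P(Z=C)·p_C = 0.42 × 0.152548 = 0.0640702
Marginal: 0.0644506 + 0.0862645 + 0.0640702 = 0.214785
P(Group B | data) = 0.0862645 / 0.214785 ≈ 0.4016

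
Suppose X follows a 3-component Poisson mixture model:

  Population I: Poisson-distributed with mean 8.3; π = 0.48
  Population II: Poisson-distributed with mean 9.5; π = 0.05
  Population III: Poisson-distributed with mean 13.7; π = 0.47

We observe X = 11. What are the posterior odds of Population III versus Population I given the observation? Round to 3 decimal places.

1.096

Posterior odds = (P(Z=i) f_i(x)) / (P(Z=j) f_j(x)); the normalising sum cancels.
Component likelihoods at x = 11:
  p_I = e^(−8.3)·8.3^11/11! = 0.0801787
  p_II = e^(−9.5)·9.5^11/11! = 0.106661
  p_III = e^(−13.7)·13.7^11/11! = 0.0897297
Odds = (0.47/0.48) × (0.0897297/0.0801787) = 0.979167 × 1.11912 ≈ 1.096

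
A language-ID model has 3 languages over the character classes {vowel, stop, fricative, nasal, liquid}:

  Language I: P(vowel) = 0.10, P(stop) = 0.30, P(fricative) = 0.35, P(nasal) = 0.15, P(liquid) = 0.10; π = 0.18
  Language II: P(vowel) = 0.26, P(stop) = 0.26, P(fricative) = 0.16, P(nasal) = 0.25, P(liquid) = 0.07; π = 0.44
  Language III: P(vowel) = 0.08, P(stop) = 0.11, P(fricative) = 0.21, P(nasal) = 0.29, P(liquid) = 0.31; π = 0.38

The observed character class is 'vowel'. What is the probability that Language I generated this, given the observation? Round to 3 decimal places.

0.111

P(component k | x) = w_k·f_k(x) / marginal(x), where marginal(x) = Σ_j w_j·f_j(x).
Categorical probabilities:
  L_I = 0.1
  L_II = 0.26
  L_III = 0.08
Prior × likelihood for each component:
  w_I·L_I = 0.18 × 0.1 = 0.018
  w_II·L_II = 0.44 × 0.26 = 0.1144
  w_III·L_III = 0.38 × 0.08 = 0.0304
Normaliser: 0.018 + 0.1144 + 0.0304 = 0.1628
P(Language I | the observation) = 0.018 / 0.1628 ≈ 0.111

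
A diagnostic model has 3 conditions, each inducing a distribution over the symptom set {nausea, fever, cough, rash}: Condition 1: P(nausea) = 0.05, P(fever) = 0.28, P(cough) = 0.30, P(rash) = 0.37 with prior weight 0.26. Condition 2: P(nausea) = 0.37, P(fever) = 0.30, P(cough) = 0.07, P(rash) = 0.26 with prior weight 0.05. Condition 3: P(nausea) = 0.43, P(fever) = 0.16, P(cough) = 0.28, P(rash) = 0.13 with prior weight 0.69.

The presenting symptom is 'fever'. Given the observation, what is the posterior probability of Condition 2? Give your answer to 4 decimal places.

0.0757

Apply Bayes' rule: the posterior for each component is proportional to its prior times its likelihood at x.
Evaluate each component's likelihood at the observed value:
  f_1 = 0.28
  f_2 = 0.3
  f_3 = 0.16
Multiply by the mixture weights:
  P(Z=1)·f_1 = 0.26 × 0.28 = 0.0728
  P(Z=2)·f_2 = 0.05 × 0.3 = 0.015
  P(Z=3)·f_3 = 0.69 × 0.16 = 0.1104
Normaliser: 0.0728 + 0.015 + 0.1104 = 0.1982
So the posterior for Condition 2 is 0.015 / 0.1982 ≈ 0.0757.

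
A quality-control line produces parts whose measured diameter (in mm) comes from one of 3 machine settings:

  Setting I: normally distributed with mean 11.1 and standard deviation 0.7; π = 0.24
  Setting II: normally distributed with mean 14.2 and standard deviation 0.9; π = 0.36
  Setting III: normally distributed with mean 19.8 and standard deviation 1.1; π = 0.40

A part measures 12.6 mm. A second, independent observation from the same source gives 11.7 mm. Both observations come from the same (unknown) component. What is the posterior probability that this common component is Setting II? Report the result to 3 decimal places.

0.054

By Bayes' theorem, P(k | x) = π_k f_k(x) / Σ_j π_j f_j(x).
Since both observations come from the same component, the likelihood for component k is f_k(x₁)·f_k(x₂).
  f_I = [(1/(0.7·√(2π)))·exp(−(12.6−11.1)²/(2·0.7²)) = 0.569918·exp(-2.29592) = 0.057373] × [0.394707] = 0.0226455
  f_II = [(1/(0.9·√(2π)))·exp(−(12.6−14.2)²/(2·0.9²)) = 0.443269·exp(-1.58025) = 0.0912799] × [0.00935726] = 0.00085413
  f_III = [(1/(1.1·√(2π)))·exp(−(12.6−19.8)²/(2·1.1²)) = 0.362675·exp(-21.42149) = 1.8042e-10] × [6.09694e-13] = 1.10001e-22
Multiply by the mixture weights:
  π_I·f_I = 0.24 × 0.0226455 = 0.00543493
  π_II·f_II = 0.36 × 0.00085413 = 0.000307487
  π_III·f_III = 0.40 × 1.10001e-22 = 4.40003e-23
Marginal: 0.00543493 + 0.000307487 + 4.40003e-23 = 0.00574242
P(Setting II | x) ≈ 0.054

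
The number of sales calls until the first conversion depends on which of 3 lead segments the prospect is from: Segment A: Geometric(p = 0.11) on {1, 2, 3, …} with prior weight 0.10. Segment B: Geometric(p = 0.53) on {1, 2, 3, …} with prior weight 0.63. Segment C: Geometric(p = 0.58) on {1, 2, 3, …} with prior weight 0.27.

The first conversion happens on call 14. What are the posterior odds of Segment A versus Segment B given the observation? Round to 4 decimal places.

132.6094

Only the two components matter; the odds are (π_i f_i(x)) / (π_j f_j(x)).
Component likelihoods at x = 14:
  p_A = 0.0241804
  p_B = 2.89433e-05
  p_C = 7.33954e-06
0.00241804 / 1.82343e-05 ≈ 132.6094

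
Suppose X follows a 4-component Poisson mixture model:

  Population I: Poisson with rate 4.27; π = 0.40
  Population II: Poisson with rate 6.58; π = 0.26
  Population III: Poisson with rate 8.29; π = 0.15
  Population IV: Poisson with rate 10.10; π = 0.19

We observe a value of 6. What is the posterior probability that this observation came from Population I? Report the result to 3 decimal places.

0.405

Posterior ∝ prior × likelihood, so P(k | x) ∝ π_k f_k(x); normalise over all components.
Poisson probabilities:
  f_I = 0.117706
  f_II = 0.156446
  f_III = 0.11316
  f_IV = 0.060565
Prior × likelihood for each component:
  π_I·f_I = 0.40 × 0.117706 = 0.0470823
  π_II·f_II = 0.26 × 0.156446 = 0.040676
  π_III·f_III = 0.15 × 0.11316 = 0.016974
  π_IV·f_IV = 0.19 × 0.060565 = 0.0115073
Evidence: 0.0470823 + 0.040676 + 0.016974 + 0.0115073 = 0.11624
P(Population I | x) = 0.0470823 / 0.11624 ≈ 0.405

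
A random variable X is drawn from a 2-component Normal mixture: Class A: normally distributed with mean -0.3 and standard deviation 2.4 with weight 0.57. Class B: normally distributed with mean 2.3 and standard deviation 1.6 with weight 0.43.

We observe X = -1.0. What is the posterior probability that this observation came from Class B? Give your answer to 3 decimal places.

The responsibility of component k is P(Z=k) f_k(x) divided by Σ_j P(Z=j) f_j(x).
Component likelihoods at x = -1.0:
  f_A = (1/(2.4·√(2π)))·exp(−(-1.0−-0.3)²/(2·2.4²)) = 0.166226·exp(-0.04253) = 0.159304
  f_B = (1/(1.6·√(2π)))·exp(−(-1.0−2.3)²/(2·1.6²)) = 0.249339·exp(-2.12695) = 0.0297212
Multiply by the mixture weights:
  P(Z=A)·f_A = 0.57 × 0.159304 = 0.0908032
  P(Z=B)·f_B = 0.43 × 0.0297212 = 0.0127801
Normaliser: 0.0908032 + 0.0127801 = 0.103583
So the posterior for Class B is 0.0127801 / 0.103583 ≈ 0.123.

0.123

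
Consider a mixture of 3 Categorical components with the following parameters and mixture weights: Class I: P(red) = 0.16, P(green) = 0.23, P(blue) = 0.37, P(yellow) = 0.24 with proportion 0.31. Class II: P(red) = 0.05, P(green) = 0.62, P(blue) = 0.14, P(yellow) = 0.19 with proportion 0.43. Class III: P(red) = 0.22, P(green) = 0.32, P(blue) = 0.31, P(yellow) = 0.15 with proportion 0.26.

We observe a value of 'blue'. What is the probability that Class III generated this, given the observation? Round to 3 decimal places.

The responsibility of component k is P(Z=k) f_k(x) divided by Σ_j P(Z=j) f_j(x).
Component likelihoods at x = 'blue':
  L_I = P(blue | comp) = 0.37
  L_II = P(blue | comp) = 0.14
  L_III = P(blue | comp) = 0.31
Unnormalised posteriors:
  P(Z=I)·L_I = 0.31 × 0.37 = 0.1147
  P(Z=II)·L_II = 0.43 × 0.14 = 0.0602
  P(Z=III)·L_III = 0.26 × 0.31 = 0.0806
Marginal: 0.1147 + 0.0602 + 0.0806 = 0.2555
Responsibility of Class III: 0.0806 / 0.2555 ≈ 0.315

0.315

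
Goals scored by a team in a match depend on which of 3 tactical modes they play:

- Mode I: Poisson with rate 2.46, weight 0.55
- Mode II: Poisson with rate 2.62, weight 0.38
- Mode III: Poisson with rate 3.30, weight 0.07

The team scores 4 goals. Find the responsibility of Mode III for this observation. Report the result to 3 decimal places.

0.092

Apply Bayes' rule: the posterior for each component is proportional to its prior times its likelihood at x.
Poisson probabilities:
  L_I = e^(−2.46)·2.46^4/4! = 0.130366
  L_II = e^(−2.62)·2.62^4/4! = 0.142936
  L_III = e^(−3.30)·3.30^4/4! = 0.182252
Multiply by the mixture weights:
  P(Z=I)·L_I = 0.55 × 0.130366 = 0.0717014
  P(Z=II)·L_II = 0.38 × 0.142936 = 0.0543158
  P(Z=III)·L_III = 0.07 × 0.182252 = 0.0127577
Sum: 0.0717014 + 0.0543158 + 0.0127577 = 0.138775
Responsibility of Mode III: 0.0127577 / 0.138775 ≈ 0.092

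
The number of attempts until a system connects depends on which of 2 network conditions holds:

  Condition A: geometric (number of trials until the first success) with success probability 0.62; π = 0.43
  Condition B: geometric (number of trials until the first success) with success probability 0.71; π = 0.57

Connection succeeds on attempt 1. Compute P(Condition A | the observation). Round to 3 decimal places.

Apply Bayes' rule: the posterior for each component is proportional to its prior times its likelihood at x.
Evaluate each component's likelihood at the observed value:
  L_A = 0.62
  L_B = 0.71
Prior × likelihood for each component:
  P(Z=A)·L_A = 0.43 × 0.62 = 0.2666
  P(Z=B)·L_B = 0.57 × 0.71 = 0.4047
Normaliser: 0.2666 + 0.4047 = 0.6713
So the posterior for Condition A is 0.2666 / 0.6713 ≈ 0.397.

0.397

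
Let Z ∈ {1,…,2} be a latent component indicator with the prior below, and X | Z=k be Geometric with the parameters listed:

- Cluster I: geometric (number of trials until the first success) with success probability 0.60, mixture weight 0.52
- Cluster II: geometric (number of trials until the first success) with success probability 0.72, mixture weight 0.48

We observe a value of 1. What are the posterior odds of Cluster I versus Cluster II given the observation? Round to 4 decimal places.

0.9028

The posterior odds equal the prior odds times the likelihood ratio: (π_i/π_j)·(f_i(x)/f_j(x)).
Component likelihoods at x = 1:
  f_I = 0.6
  f_II = 0.72
Odds = (0.52/0.48) × (0.6/0.72) = 1.08333 × 0.833333 ≈ 0.9028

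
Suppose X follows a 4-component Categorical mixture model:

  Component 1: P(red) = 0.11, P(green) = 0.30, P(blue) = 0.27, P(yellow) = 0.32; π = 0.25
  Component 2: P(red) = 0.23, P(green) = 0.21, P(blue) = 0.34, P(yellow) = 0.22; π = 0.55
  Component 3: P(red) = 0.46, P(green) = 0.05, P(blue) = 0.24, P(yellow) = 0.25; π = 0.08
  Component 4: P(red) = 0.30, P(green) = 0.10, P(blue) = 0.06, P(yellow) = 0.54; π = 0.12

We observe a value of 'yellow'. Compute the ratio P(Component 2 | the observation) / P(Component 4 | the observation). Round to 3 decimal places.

1.867

Since P(k|x) ∝ w_k f_k(x), the posterior odds are w_i f_i(x) / (w_j f_j(x)).
Evaluate each component's likelihood at the observed value:
  f_1 = 0.32
  f_2 = 0.22
  f_3 = 0.25
  f_4 = 0.54
Odds = (0.55/0.12) × (0.22/0.54) = 4.58333 × 0.407407 ≈ 1.867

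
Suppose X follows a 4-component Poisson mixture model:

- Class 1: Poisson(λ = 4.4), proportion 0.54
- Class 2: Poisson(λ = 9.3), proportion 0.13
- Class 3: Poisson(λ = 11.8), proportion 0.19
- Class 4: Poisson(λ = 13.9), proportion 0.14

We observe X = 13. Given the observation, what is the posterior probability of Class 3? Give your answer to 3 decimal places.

P(component k | x) = π_k·f_k(x) / marginal(x), where marginal(x) = Σ_j π_j·f_j(x).
Poisson probabilities:
  p_1 = 0.000456782
  p_2 = 0.0571557
  p_3 = 0.103636
  p_4 = 0.106713
Unnormalised posteriors:
  π_1·p_1 = 0.54 × 0.000456782 = 0.000246662
  π_2·p_2 = 0.13 × 0.0571557 = 0.00743024
  π_3·p_3 = 0.19 × 0.103636 = 0.0196909
  π_4·p_4 = 0.14 × 0.106713 = 0.0149399
Denominator: 0.000246662 + 0.00743024 + 0.0196909 + 0.0149399 = 0.0423076
P(Class 3 | the observation) ≈ 0.465

0.465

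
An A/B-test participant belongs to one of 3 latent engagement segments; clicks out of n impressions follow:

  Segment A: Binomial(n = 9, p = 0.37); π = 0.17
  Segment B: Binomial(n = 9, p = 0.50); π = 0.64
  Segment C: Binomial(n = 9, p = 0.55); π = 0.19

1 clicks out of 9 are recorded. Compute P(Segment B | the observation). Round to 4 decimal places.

0.4185

Apply Bayes' rule: the posterior for each component is proportional to its prior times its likelihood at x.
Binomial probabilities:
  L_A = 0.0826359
  L_B = 0.0175781
  L_C = 0.00832349
Multiply by the mixture weights:
  π_A·L_A = 0.17 × 0.0826359 = 0.0140481
  π_B·L_B = 0.64 × 0.0175781 = 0.01125
  π_C·L_C = 0.19 × 0.00832349 = 0.00158146
Marginal: 0.0140481 + 0.01125 + 0.00158146 = 0.0268796
P(Segment B | data) ≈ 0.4185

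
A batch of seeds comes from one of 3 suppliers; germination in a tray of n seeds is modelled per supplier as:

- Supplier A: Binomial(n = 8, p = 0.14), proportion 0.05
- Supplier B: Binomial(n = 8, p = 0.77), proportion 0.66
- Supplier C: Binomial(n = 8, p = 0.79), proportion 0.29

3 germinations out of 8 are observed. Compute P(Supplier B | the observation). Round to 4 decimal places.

0.6120

The responsibility of component k is P(Z=k) f_k(x) divided by Σ_j P(Z=j) f_j(x).
Evaluate each component's likelihood at the observed value:
  L_A = 0.0722877
  L_B = 0.0164551
  L_C = 0.0112763
Prior × likelihood for each component:
  P(Z=A)·L_A = 0.05 × 0.0722877 = 0.00361438
  P(Z=B)·L_B = 0.66 × 0.0164551 = 0.0108603
  P(Z=C)·L_C = 0.29 × 0.0112763 = 0.00327012
Evidence: 0.00361438 + 0.0108603 + 0.00327012 = 0.0177448
P(Supplier B | 3 germinations out of 8) = 0.0108603 / 0.0177448 ≈ 0.6120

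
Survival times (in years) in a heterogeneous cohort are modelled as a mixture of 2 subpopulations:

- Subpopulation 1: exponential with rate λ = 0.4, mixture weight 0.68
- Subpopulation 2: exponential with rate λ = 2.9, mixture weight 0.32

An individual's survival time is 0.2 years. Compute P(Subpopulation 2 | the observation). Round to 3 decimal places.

0.674

By Bayes' theorem, P(k | x) = π_k f_k(x) / Σ_j π_j f_j(x).
Component likelihoods at x = 0.2 years:
  p_1 = 0.4·e^(−0.4·0.2) = 0.4·e^(−0.0800) = 0.369247
  p_2 = 2.9·e^(−2.9·0.2) = 2.9·e^(−0.5800) = 1.62371
Prior × likelihood for each component:
  π_1·p_1 = 0.68 × 0.369247 = 0.251088
  π_2·p_2 = 0.32 × 1.62371 = 0.519586
Denominator: 0.251088 + 0.519586 = 0.770673
So the posterior for Subpopulation 2 is 0.519586 / 0.770673 ≈ 0.674.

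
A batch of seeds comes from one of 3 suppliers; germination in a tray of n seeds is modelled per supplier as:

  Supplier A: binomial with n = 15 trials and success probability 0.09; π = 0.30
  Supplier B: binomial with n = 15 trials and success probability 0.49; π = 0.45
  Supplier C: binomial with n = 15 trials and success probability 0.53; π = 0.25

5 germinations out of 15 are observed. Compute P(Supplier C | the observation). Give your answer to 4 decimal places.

0.2579

P(component k | x) = w_k·f_k(x) / marginal(x), where marginal(x) = Σ_j w_j·f_j(x).
Component likelihoods at x = 5 germinations out of 15:
  p_A = C(15,5)·0.09^5·0.91^10 = 3003·5.9049e-06·0.389416 = 0.00690529
  p_B = C(15,5)·0.49^5·0.51^10 = 3003·0.0282475·0.00119042 = 0.10098
  p_C = C(15,5)·0.53^5·0.47^10 = 3003·0.0418195·0.000525991 = 0.0660562
Weight by the priors:
  w_A·p_A = 0.30 × 0.00690529 = 0.00207159
  w_B·p_B = 0.45 × 0.10098 = 0.0454412
  w_C·p_C = 0.25 × 0.0660562 = 0.016514
Evidence: 0.00207159 + 0.0454412 + 0.016514 = 0.0640268
Responsibility of Supplier C: 0.016514 / 0.0640268 ≈ 0.2579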